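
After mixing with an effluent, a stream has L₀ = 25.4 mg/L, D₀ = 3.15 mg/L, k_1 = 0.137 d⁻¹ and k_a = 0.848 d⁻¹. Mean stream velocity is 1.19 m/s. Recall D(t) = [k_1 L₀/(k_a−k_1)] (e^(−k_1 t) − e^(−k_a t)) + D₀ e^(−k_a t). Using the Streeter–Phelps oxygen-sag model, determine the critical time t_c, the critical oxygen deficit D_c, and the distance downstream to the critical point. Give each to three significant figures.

t_c ≈ 1.11 d; D_c ≈ 3.52 mg/L; x_c ≈ 114 km

With k_a/k_1 = 6.190 and 1 − D₀(k_a−k_1)/(k_1 L₀) = 0.3564,
t_c = ln(6.190 × 0.3564) / (0.848 − 0.137) = ln(2.206) / 0.7110 = 0.7912/0.7110 = 1.113 d.
L(t_c) = L₀ e^(−k_1 t_c) = 25.4 × 0.8586 = 21.81 mg/L, and at the critical point k_a D_c = k_1 L, so D_c = (0.137/0.848) × 21.81 = 3.523 mg/L.
x_c = v t_c = 1.19 m/s × 1.113 d × 86400 s/d = 114400 m ≈ 114 km.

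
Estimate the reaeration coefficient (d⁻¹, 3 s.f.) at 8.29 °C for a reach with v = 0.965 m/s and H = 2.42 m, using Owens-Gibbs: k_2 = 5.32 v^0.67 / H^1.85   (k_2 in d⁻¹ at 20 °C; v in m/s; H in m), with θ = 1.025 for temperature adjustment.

k_2 ≈ 0.758 d⁻¹

k_2(20) = 5.32 × 0.965^0.67 / 2.42^1.85 = 5.32 × 0.9764 / 5.129 = 1.013 d⁻¹.
k_2(8.29) = 1.013 × 1.025^(8.29−20) = 1.013 × 0.7489 = 0.7584 d⁻¹.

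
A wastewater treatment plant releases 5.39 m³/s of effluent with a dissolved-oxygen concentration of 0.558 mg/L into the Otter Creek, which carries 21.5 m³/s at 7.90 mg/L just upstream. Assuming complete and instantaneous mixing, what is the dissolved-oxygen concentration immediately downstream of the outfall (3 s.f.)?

Flow-weighted mixing: C = (Q_r C_r + Q_w C_w)/(Q_r + Q_w)
= (21.5×7.90 + 5.39×0.558)/(21.5 + 5.39) = 172.9/26.89 = 6.428 mg/L.

6.43 mg/L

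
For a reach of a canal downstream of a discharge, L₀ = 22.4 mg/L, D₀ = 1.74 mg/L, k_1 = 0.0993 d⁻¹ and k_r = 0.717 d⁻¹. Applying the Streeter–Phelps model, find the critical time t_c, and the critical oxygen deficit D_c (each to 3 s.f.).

t_c ≈ 2.13 d; D_c ≈ 2.51 mg/L

With k_r/k_1 = 7.221 and 1 − D₀(k_r−k_1)/(k_1 L₀) = 0.5168,
t_c = ln(7.221 × 0.5168) / (0.717 − 0.0993) = ln(3.732) / 0.6177 = 1.317/0.6177 = 2.132 d.
L(t_c) = L₀ e^(−k_1 t_c) = 22.4 × 0.8092 = 18.13 mg/L, and at the critical point k_r D_c = k_1 L, so D_c = (0.0993/0.717) × 18.13 = 2.510 mg/L.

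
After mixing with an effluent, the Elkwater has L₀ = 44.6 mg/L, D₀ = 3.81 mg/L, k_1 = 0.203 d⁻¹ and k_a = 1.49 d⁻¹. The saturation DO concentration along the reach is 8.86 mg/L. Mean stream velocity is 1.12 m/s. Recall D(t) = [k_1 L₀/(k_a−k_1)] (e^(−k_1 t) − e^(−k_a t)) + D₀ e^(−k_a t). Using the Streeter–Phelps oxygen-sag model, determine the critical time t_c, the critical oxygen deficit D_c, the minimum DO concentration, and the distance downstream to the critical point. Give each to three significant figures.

With k_a/k_1 = 7.340 and 1 − D₀(k_a−k_1)/(k_1 L₀) = 0.4584,
t_c = ln(7.340 × 0.4584) / (1.49 − 0.203) = ln(3.365) / 1.287 = 1.213/1.287 = 0.9428 d.
L(t_c) = L₀ e^(−k_1 t_c) = 44.6 × 0.8258 = 36.83 mg/L, and at the critical point k_a D_c = k_1 L, so D_c = (0.203/1.49) × 36.83 = 5.018 mg/L.
Minimum DO = C_s − D_c = 8.86 − 5.018 = 3.842 mg/L.
x_c = v t_c = 1.12 m/s × 0.9428 d × 86400 s/d = 91230 m ≈ 91.2 km.

t_c ≈ 0.943 d; D_c ≈ 5.02 mg/L; min DO ≈ 3.84 mg/L; x_c ≈ 91.2 km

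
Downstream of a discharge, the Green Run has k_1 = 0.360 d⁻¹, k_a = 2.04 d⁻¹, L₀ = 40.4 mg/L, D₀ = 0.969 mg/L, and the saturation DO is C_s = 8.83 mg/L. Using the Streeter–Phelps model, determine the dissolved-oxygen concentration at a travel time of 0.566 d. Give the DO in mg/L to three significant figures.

DO ≈ 4.19 mg/L

k_1 L₀/(k_a−k_1) = 0.360×40.4/(2.04−0.360) = 14.54/1.680 = 8.657 mg/L.
e^(−k_1 t) = e^(−0.360×0.5660) = 0.8157; e^(−k_a t) = e^(−2.04×0.5660) = 0.3152.
D = 8.657 × (0.8157 − 0.3152) + 0.969 × 0.3152 = 4.333 + 0.3054 = 4.638 mg/L.
DO = C_s − D = 8.83 − 4.638 = 4.192 mg/L.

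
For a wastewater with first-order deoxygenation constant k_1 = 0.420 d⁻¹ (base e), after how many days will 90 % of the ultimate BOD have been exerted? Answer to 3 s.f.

y/L₀ = 1 − e^(−k_1 t) = 0.90 ⇒ e^(−k_1 t) = 0.100
t = −ln(0.100) / 0.420 = 2.303 / 0.420 = 5.482 d.

t ≈ 5.48 d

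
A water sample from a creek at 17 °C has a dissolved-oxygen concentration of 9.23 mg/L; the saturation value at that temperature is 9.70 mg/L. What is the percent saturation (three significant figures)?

% saturation = C/C_s × 100 = 9.23/9.70 × 100 = 95.2 %.

95.2 % saturation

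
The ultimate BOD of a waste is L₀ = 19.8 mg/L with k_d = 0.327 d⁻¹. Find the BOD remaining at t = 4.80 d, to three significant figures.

L_t = L₀ e^(−k_d t) = 19.8 × e^(−0.327×4.80) = 19.8 × 0.2081 = 4.121 mg/L.

L ≈ 4.12 mg/L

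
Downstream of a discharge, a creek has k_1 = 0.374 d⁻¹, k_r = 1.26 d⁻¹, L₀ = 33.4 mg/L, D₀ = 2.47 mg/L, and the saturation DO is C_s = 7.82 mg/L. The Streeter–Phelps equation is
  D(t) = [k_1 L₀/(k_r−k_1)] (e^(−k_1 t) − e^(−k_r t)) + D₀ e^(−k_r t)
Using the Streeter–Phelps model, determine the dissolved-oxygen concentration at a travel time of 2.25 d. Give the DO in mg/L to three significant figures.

DO ≈ 2.43 mg/L

k_1 L₀/(k_r−k_1) = 0.374×33.4/(1.26−0.374) = 12.49/0.8860 = 14.10 mg/L.
e^(−k_1 t) = e^(−0.374×2.250) = 0.4311; e^(−k_r t) = e^(−1.26×2.250) = 0.05872.
D = 14.10 × (0.4311 − 0.05872) + 2.47 × 0.05872 = 5.250 + 0.1450 = 5.395 mg/L.
DO = C_s − D = 7.82 − 5.395 = 2.425 mg/L.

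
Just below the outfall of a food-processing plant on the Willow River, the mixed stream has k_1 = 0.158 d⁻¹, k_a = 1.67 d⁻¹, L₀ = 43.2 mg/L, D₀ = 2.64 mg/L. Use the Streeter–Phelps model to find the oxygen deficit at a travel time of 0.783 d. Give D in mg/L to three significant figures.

k_1 L₀/(k_a−k_1) = 0.158×43.2/(1.67−0.158) = 6.826/1.512 = 4.514 mg/L.
e^(−k_1 t) = e^(−0.158×0.7830) = 0.8836; e^(−k_a t) = e^(−1.67×0.7830) = 0.2705.
D = 4.514 × (0.8836 − 0.2705) + 2.64 × 0.2705 = 2.768 + 0.7140 = 3.482 mg/L.

D ≈ 3.48 mg/L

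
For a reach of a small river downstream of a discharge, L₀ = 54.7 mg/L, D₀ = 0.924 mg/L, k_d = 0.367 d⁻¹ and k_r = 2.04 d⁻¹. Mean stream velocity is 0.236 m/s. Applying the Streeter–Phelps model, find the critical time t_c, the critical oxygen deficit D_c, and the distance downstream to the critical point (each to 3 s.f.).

t_c ≈ 0.977 d; D_c ≈ 6.87 mg/L; x_c ≈ 19.9 km

With k_r/k_d = 5.559 and 1 − D₀(k_r−k_d)/(k_d L₀) = 0.9230,
t_c = ln(5.559 × 0.9230) / (2.04 − 0.367) = ln(5.131) / 1.673 = 1.635/1.673 = 0.9774 d.
D_c = (k_d/k_r) L₀ e^(−k_d t_c) = (0.367/2.04) × 54.7 × e^(−0.367×0.9774) = 0.1799 × 54.7 × 0.6986 = 6.874 mg/L.
x_c = v t_c = 0.236 m/s × 0.9774 d × 86400 s/d = 19930 m ≈ 19.9 km.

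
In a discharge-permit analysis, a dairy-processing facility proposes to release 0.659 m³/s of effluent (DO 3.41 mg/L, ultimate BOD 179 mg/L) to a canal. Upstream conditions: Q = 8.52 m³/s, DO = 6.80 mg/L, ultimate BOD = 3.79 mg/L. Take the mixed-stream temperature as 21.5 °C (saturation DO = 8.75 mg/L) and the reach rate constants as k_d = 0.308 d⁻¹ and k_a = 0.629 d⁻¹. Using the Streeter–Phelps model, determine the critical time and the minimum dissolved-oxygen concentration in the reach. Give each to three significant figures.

Mixed DO = (8.52×6.80 + 0.659×3.41)/(8.52+0.659) = 60.18/9.179 = 6.557 mg/L.
Mixed L₀ = (8.52×3.79 + 0.659×179)/(9.179) = 150.3/9.179 = 16.37 mg/L.
Initial deficit D₀ = C_s − DO₀ = 8.75 − 6.557 = 2.193 mg/L.
t_c = (1/0.3210) ln[(0.629/0.308)(1 − 2.193×0.3210/(0.308×16.37))] = 3.115 × ln(1.757) = 1.756 d.
D_c = (0.308/0.629) × 16.37 × e^(−0.308×1.756) = 0.4897 × 16.37 × 0.5823 = 4.667 mg/L.
Minimum DO = 8.75 − 4.667 = 4.083 mg/L.

t_c ≈ 1.76 d; minimum DO ≈ 4.08 mg/L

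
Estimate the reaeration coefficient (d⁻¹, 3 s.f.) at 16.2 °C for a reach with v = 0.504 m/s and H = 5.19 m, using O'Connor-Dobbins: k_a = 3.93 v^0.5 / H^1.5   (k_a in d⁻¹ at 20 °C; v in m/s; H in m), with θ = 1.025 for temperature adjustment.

k_a ≈ 0.215 d⁻¹

k_a(20) = 3.93 × 0.504^0.5 / 5.19^1.5 = 3.93 × 0.7099 / 11.82 = 0.2360 d⁻¹.
k_a(16.2) = 0.2360 × 1.025^(16.2−20) = 0.2360 × 0.9104 = 0.2148 d⁻¹.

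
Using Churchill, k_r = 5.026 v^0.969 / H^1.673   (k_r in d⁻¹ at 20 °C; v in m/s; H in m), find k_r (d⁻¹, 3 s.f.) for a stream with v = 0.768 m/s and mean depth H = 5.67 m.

k_r ≈ 0.213 d⁻¹

k_r = 5.026 × 0.768^0.969 / 5.67^1.673 = 5.026 × 0.7743 / 18.23 = 0.2135 d⁻¹.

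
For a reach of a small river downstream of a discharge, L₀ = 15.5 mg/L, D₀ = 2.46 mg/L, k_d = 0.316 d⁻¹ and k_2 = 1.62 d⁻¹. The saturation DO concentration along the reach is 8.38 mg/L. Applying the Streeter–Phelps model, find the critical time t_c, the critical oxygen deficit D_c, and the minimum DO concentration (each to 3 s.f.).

t_c = [1/(k_2−k_d)] ln[(k_2/k_d)(1 − D₀(k_2−k_d)/(k_d L₀))]
= [1/(1.62−0.316)] ln[(1.62/0.316)(1 − 2.46×1.304/(0.316×15.5))]
= (1/1.304) ln[5.127 × 0.3451] = 0.7669 × ln(1.769) = 0.7669 × 0.5704 = 0.4375 d.
D_c = (k_d/k_2) L₀ e^(−k_d t_c) = (0.316/1.62) × 15.5 × e^(−0.316×0.4375) = 0.1951 × 15.5 × 0.8709 = 2.633 mg/L.
Minimum DO = C_s − D_c = 8.38 − 2.633 = 5.747 mg/L.

t_c ≈ 0.437 d; D_c ≈ 2.63 mg/L; min DO ≈ 5.75 mg/L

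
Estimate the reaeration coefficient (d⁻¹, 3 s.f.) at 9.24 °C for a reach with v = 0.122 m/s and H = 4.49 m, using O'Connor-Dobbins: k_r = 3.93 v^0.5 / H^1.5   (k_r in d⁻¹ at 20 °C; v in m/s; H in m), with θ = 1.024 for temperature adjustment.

k_r ≈ 0.112 d⁻¹

k_r(20) = 3.93 × 0.122^0.5 / 4.49^1.5 = 3.93 × 0.3493 / 9.514 = 0.1443 d⁻¹.
k_r(9.24) = 0.1443 × 1.024^(9.24−20) = 0.1443 × 0.7748 = 0.1118 d⁻¹.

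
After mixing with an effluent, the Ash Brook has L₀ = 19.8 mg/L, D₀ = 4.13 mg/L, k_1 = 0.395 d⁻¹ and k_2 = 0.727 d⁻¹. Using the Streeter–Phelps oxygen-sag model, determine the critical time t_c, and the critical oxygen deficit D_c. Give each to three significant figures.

With k_2/k_1 = 1.841 and 1 − D₀(k_2−k_1)/(k_1 L₀) = 0.8247,
t_c = ln(1.841 × 0.8247) / (0.727 − 0.395) = ln(1.518) / 0.3320 = 0.4173/0.3320 = 1.257 d.
D_c = (k_1/k_2) L₀ e^(−k_1 t_c) = (0.395/0.727) × 19.8 × e^(−0.395×1.257) = 0.5433 × 19.8 × 0.6087 = 6.548 mg/L.

t_c ≈ 1.26 d; D_c ≈ 6.55 mg/L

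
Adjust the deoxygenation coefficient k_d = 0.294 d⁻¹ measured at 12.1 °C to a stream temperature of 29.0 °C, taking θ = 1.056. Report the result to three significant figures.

k_d ≈ 0.738 d⁻¹

k_d(T₂) = k_d(T₁) · θ^(T₂−T₁) = 0.294 × 1.056^(29.0−12.1)
= 0.294 × 1.056^16.9 = 0.294 × 2.511 = 0.7384 d⁻¹.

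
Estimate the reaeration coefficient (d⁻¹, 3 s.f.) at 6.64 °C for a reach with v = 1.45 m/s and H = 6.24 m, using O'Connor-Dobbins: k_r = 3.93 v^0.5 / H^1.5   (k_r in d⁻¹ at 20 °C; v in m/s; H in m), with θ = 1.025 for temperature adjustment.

k_r ≈ 0.218 d⁻¹

k_r(20) = 3.93 × 1.45^0.5 / 6.24^1.5 = 3.93 × 1.204 / 15.59 = 0.3036 d⁻¹.
k_r(6.64) = 0.3036 × 1.025^(6.64−20) = 0.3036 × 0.7190 = 0.2183 d⁻¹.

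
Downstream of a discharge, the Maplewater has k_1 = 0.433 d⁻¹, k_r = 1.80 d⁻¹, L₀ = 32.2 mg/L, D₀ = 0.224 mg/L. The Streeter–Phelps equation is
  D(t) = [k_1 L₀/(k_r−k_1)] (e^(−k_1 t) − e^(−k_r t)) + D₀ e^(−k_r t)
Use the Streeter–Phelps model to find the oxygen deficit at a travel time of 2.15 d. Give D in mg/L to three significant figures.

D ≈ 3.81 mg/L

k_1 L₀/(k_r−k_1) = 0.433×32.2/(1.80−0.433) = 13.94/1.367 = 10.20 mg/L.
e^(−k_1 t) = e^(−0.433×2.150) = 0.3942; e^(−k_r t) = e^(−1.80×2.150) = 0.02086.
D = 10.20 × (0.3942 − 0.02086) + 0.224 × 0.02086 = 3.808 + 0.004672 = 3.812 mg/L.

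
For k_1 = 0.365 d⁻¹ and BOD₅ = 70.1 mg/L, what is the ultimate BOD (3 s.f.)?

L₀ ≈ 83.6 mg/L

BOD₅ = L₀(1 − e^(−5k_1)) ⇒ L₀ = BOD₅ / (1 − e^(−5×0.365))
= 70.1 / (1 − 0.1612) = 70.1 / 0.8388 = 83.57 mg/L.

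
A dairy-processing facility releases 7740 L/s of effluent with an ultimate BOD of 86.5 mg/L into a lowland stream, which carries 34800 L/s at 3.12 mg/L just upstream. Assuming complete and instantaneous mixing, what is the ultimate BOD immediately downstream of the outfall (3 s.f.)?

18.3 mg/L

Flow-weighted mixing: C = (Q_r C_r + Q_w C_w)/(Q_r + Q_w)
= (34800×3.12 + 7740×86.5)/(34800 + 7740) = 778100/42540 = 18.29 mg/L.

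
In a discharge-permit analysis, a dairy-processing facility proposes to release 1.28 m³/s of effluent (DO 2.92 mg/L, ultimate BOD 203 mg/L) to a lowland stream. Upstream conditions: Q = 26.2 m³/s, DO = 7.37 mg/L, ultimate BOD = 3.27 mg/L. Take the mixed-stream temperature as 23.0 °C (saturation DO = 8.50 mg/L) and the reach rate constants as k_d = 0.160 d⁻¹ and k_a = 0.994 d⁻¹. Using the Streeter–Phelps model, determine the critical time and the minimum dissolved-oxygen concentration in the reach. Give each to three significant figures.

Mixed DO = (26.2×7.37 + 1.28×2.92)/(26.2+1.28) = 196.8/27.48 = 7.163 mg/L.
Mixed L₀ = (26.2×3.27 + 1.28×203)/(27.48) = 345.5/27.48 = 12.57 mg/L.
Initial deficit D₀ = C_s − DO₀ = 8.50 − 7.163 = 1.337 mg/L.
t_c = (1/0.8340) ln[(0.994/0.160)(1 − 1.337×0.8340/(0.160×12.57))] = 1.199 × ln(2.768) = 1.221 d.
D_c = (0.160/0.994) × 12.57 × e^(−0.160×1.221) = 0.1610 × 12.57 × 0.8225 = 1.665 mg/L.
Minimum DO = 8.50 − 1.665 = 6.835 mg/L.

t_c ≈ 1.22 d; minimum DO ≈ 6.84 mg/L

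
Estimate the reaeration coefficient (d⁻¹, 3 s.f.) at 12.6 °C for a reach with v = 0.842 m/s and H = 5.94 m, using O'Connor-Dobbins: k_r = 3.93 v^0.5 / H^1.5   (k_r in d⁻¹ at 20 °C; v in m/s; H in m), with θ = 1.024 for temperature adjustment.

k_r ≈ 0.209 d⁻¹

k_r(20) = 3.93 × 0.842^0.5 / 5.94^1.5 = 3.93 × 0.9176 / 14.48 = 0.2491 d⁻¹.
k_r(12.6) = 0.2491 × 1.024^(12.6−20) = 0.2491 × 0.8390 = 0.2090 d⁻¹.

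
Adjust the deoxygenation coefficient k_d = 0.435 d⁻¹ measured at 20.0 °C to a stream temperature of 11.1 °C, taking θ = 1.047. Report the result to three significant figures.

k_d(T₂) = k_d(T₁) · θ^(T₂−T₁) = 0.435 × 1.047^(11.1−20.0)
= 0.435 × 1.047^-8.90 = 0.435 × 0.6645 = 0.2890 d⁻¹.

k_d ≈ 0.289 d⁻¹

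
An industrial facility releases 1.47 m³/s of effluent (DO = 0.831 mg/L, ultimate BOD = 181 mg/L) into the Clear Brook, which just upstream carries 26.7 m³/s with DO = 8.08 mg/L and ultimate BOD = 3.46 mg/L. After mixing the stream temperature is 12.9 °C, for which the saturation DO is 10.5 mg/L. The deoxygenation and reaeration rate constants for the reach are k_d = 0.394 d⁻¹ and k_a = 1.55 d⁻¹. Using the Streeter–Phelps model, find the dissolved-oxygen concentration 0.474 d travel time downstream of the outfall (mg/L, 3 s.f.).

DO ≈ 7.64 mg/L

Mixed DO = (26.7×8.08 + 1.47×0.831)/(26.7+1.47) = 217.0/28.17 = 7.702 mg/L.
Mixed L₀ = (26.7×3.46 + 1.47×181)/(28.17) = 358.5/28.17 = 12.72 mg/L.
Initial deficit D₀ = C_s − DO₀ = 10.5 − 7.702 = 2.798 mg/L.
D(0.474) = [0.394×12.72/(1.55−0.394)](e^(−0.394×0.474) − e^(−1.55×0.474)) + 2.798 e^(−1.55×0.474)
= 4.337 × (0.8296 − 0.4796) + 2.798 × 0.4796 = 2.860 mg/L.
DO = 10.5 − 2.860 = 7.640 mg/L.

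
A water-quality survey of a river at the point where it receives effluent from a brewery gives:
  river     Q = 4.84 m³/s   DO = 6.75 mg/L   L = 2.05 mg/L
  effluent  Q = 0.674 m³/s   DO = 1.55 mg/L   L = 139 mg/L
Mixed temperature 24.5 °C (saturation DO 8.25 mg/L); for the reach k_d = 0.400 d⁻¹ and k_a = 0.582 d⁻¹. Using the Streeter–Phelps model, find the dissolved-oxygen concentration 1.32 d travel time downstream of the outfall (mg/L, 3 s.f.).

Mixed DO = (4.84×6.75 + 0.674×1.55)/(4.84+0.674) = 33.71/5.514 = 6.114 mg/L.
Mixed L₀ = (4.84×2.05 + 0.674×139)/(5.514) = 103.6/5.514 = 18.79 mg/L.
Initial deficit D₀ = C_s − DO₀ = 8.25 − 6.114 = 2.136 mg/L.
D(1.32) = [0.400×18.79/(0.582−0.400)](e^(−0.400×1.32) − e^(−0.582×1.32)) + 2.136 e^(−0.582×1.32)
= 41.30 × (0.5898 − 0.4638) + 2.136 × 0.4638 = 6.192 mg/L.
DO = 8.25 − 6.192 = 2.058 mg/L.

DO ≈ 2.06 mg/L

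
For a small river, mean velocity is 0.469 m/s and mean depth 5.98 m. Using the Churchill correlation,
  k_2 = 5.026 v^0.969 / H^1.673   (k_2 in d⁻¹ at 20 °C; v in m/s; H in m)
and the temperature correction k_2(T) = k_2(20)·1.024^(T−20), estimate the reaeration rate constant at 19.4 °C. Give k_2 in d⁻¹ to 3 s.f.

k_2 ≈ 0.119 d⁻¹

k_2(20) = 5.026 × 0.469^0.969 / 5.98^1.673 = 5.026 × 0.4801 / 19.93 = 0.1211 d⁻¹.
k_2(19.4) = 0.1211 × 1.024^(19.4−20) = 0.1211 × 0.9859 = 0.1194 d⁻¹.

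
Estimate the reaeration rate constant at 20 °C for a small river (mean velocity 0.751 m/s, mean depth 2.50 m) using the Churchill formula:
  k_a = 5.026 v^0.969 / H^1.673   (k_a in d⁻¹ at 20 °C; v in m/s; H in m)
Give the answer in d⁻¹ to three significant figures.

k_a ≈ 0.822 d⁻¹

k_a = 5.026 × 0.751^0.969 / 2.50^1.673 = 5.026 × 0.7577 / 4.632 = 0.8222 d⁻¹.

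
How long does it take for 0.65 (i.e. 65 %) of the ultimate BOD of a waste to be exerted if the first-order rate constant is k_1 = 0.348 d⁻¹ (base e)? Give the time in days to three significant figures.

y/L₀ = 1 − e^(−k_1 t) = 0.65 ⇒ e^(−k_1 t) = 0.350
t = −ln(0.350) / 0.348 = 1.050 / 0.348 = 3.017 d.

t ≈ 3.02 d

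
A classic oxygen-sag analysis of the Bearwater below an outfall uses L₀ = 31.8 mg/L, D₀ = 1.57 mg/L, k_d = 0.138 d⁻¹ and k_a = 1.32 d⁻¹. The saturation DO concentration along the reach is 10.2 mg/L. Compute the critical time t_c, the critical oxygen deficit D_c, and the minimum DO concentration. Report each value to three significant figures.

t_c ≈ 1.45 d; D_c ≈ 2.72 mg/L; min DO ≈ 7.48 mg/L

With k_a/k_d = 9.565 and 1 − D₀(k_a−k_d)/(k_d L₀) = 0.5771,
t_c = ln(9.565 × 0.5771) / (1.32 − 0.138) = ln(5.520) / 1.182 = 1.708/1.182 = 1.445 d.
D_c = (k_d/k_a) L₀ e^(−k_d t_c) = (0.138/1.32) × 31.8 × e^(−0.138×1.445) = 0.1045 × 31.8 × 0.8192 = 2.723 mg/L.
Minimum DO = C_s − D_c = 10.2 − 2.723 = 7.477 mg/L.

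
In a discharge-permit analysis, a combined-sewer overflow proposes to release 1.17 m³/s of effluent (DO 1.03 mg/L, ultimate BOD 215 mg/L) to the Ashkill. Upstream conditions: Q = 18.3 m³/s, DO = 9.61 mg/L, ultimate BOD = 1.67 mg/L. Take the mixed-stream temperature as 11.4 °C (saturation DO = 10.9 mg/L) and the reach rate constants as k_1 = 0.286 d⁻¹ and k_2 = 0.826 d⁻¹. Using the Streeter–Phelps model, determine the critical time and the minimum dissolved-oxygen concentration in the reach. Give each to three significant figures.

Mixed DO = (18.3×9.61 + 1.17×1.03)/(18.3+1.17) = 177.1/19.47 = 9.094 mg/L.
Mixed L₀ = (18.3×1.67 + 1.17×215)/(19.47) = 282.1/19.47 = 14.49 mg/L.
Initial deficit D₀ = C_s − DO₀ = 10.9 − 9.094 = 1.806 mg/L.
t_c = (1/0.5400) ln[(0.826/0.286)(1 − 1.806×0.5400/(0.286×14.49))] = 1.852 × ln(2.209) = 1.467 d.
D_c = (0.286/0.826) × 14.49 × e^(−0.286×1.467) = 0.3462 × 14.49 × 0.6573 = 3.298 mg/L.
Minimum DO = 10.9 − 3.298 = 7.602 mg/L.

t_c ≈ 1.47 d; minimum DO ≈ 7.60 mg/L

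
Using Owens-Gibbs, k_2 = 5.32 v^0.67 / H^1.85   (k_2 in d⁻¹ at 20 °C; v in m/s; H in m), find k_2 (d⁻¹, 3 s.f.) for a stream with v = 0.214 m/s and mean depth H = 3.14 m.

k_2 = 5.32 × 0.214^0.67 / 3.14^1.85 = 5.32 × 0.3559 / 8.305 = 0.2280 d⁻¹.

k_2 ≈ 0.228 d⁻¹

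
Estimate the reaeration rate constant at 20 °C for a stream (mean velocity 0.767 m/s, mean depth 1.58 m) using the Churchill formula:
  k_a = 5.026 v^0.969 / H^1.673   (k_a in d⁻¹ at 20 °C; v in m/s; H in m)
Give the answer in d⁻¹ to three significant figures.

k_a = 5.026 × 0.767^0.969 / 1.58^1.673 = 5.026 × 0.7733 / 2.150 = 1.808 d⁻¹.

k_a ≈ 1.81 d⁻¹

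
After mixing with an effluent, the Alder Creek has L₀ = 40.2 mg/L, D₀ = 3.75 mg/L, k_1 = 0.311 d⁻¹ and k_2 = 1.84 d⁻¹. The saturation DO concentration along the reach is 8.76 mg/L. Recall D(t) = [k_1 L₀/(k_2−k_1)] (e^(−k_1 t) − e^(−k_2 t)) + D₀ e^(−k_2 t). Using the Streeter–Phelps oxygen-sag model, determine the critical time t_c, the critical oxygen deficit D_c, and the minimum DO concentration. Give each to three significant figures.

t_c ≈ 0.761 d; D_c ≈ 5.36 mg/L; min DO ≈ 3.40 mg/L

At the critical point dD/dt = 0, so k_1 L₀ e^(−k_1 t) = k_2 D. Substituting D(t) from the Streeter–Phelps equation and solving for t gives
t_c = ln[(k_2/k_1)(1 − D₀(k_2−k_1)/(k_1 L₀))] / (k_2−k_1).
Here k_2−k_1 = 1.529 d⁻¹ and 1 − D₀(k_2−k_1)/(k_1 L₀) = 1 − 3.75×1.529/(0.311×40.2) = 0.5414, so
t_c = ln(5.916 × 0.5414) / 1.529 = 1.164 / 1.529 = 0.7613 d.
L(t_c) = L₀ e^(−k_1 t_c) = 40.2 × 0.7892 = 31.72 mg/L, and at the critical point k_2 D_c = k_1 L, so D_c = (0.311/1.84) × 31.72 = 5.362 mg/L.
Minimum DO = C_s − D_c = 8.76 − 5.362 = 3.398 mg/L.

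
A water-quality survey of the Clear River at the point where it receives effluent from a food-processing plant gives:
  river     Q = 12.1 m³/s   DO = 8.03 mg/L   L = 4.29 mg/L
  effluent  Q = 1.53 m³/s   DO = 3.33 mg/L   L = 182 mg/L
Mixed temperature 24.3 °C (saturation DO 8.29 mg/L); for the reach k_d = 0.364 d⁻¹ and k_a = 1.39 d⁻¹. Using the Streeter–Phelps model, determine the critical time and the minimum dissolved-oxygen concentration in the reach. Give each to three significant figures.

t_c ≈ 1.21 d; minimum DO ≈ 4.21 mg/L

Mixed DO = (12.1×8.03 + 1.53×3.33)/(12.1+1.53) = 102.3/13.63 = 7.502 mg/L.
Mixed L₀ = (12.1×4.29 + 1.53×182)/(13.63) = 330.4/13.63 = 24.24 mg/L.
Initial deficit D₀ = C_s − DO₀ = 8.29 − 7.502 = 0.7876 mg/L.
t_c = (1/1.026) ln[(1.39/0.364)(1 − 0.7876×1.026/(0.364×24.24))] = 0.9747 × ln(3.469) = 1.212 d.
D_c = (0.364/1.39) × 24.24 × e^(−0.364×1.212) = 0.2619 × 24.24 × 0.6432 = 4.083 mg/L.
Minimum DO = 8.29 − 4.083 = 4.207 mg/L.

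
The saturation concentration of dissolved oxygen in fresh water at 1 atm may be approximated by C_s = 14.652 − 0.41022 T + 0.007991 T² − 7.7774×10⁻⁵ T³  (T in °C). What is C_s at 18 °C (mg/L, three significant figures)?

C_s ≈ 9.40 mg/L

C_s = 14.652 − 0.41022×18 + 0.007991×18² − 7.7774×10⁻⁵×18³ = 9.404 mg/L.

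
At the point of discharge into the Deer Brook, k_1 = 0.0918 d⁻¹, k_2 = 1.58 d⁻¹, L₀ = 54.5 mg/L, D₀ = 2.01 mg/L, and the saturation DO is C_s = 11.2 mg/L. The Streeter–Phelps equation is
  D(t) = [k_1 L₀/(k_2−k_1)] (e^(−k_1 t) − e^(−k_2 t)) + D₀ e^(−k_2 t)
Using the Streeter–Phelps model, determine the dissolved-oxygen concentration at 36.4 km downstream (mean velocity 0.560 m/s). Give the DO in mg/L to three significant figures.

DO ≈ 8.47 mg/L

Travel time t = x/v = 36.4 km / (0.560 m/s) = 36400 m / 0.560 m/s = 65000 s = 0.7523 d.
k_1 L₀/(k_2−k_1) = 0.0918×54.5/(1.58−0.0918) = 5.003/1.488 = 3.362 mg/L.
e^(−k_1 t) = e^(−0.0918×0.7523) = 0.9333; e^(−k_2 t) = e^(−1.58×0.7523) = 0.3046.
D = 3.362 × (0.9333 − 0.3046) + 2.01 × 0.3046 = 2.113 + 0.6123 = 2.726 mg/L.
DO = C_s − D = 11.2 − 2.726 = 8.474 mg/L.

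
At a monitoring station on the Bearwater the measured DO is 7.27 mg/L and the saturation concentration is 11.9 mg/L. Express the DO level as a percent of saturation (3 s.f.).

61.1 % saturation

% saturation = C/C_s × 100 = 7.27/11.9 × 100 = 61.1 %.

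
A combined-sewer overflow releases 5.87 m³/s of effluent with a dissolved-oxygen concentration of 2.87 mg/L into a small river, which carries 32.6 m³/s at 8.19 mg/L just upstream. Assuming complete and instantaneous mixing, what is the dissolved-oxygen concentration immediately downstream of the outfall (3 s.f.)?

7.38 mg/L

Flow-weighted mixing: C = (Q_r C_r + Q_w C_w)/(Q_r + Q_w)
= (32.6×8.19 + 5.87×2.87)/(32.6 + 5.87) = 283.8/38.47 = 7.378 mg/L.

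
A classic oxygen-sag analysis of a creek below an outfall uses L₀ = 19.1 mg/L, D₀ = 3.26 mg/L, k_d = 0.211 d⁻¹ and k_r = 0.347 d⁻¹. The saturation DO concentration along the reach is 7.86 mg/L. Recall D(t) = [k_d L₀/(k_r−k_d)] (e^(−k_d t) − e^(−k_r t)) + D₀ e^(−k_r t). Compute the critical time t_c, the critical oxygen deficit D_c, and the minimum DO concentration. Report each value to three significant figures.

t_c = [1/(k_r−k_d)] ln[(k_r/k_d)(1 − D₀(k_r−k_d)/(k_d L₀))]
= [1/(0.347−0.211)] ln[(0.347/0.211)(1 − 3.26×0.1360/(0.211×19.1))]
= (1/0.1360) ln[1.645 × 0.8900] = 7.353 × ln(1.464) = 7.353 × 0.3809 = 2.801 d.
D_c = (k_d/k_r) L₀ e^(−k_d t_c) = (0.211/0.347) × 19.1 × e^(−0.211×2.801) = 0.6081 × 19.1 × 0.5538 = 6.432 mg/L.
Minimum DO = C_s − D_c = 7.86 − 6.432 = 1.428 mg/L.

t_c ≈ 2.80 d; D_c ≈ 6.43 mg/L; min DO ≈ 1.43 mg/L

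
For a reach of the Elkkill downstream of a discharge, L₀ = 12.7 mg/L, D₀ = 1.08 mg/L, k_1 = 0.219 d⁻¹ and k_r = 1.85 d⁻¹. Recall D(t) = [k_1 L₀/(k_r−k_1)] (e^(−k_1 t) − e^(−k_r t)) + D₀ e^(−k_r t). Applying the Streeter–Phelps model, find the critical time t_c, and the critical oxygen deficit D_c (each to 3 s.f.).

t_c = [1/(k_r−k_1)] ln[(k_r/k_1)(1 − D₀(k_r−k_1)/(k_1 L₀))]
= [1/(1.85−0.219)] ln[(1.85/0.219)(1 − 1.08×1.631/(0.219×12.7))]
= (1/1.631) ln[8.447 × 0.3667] = 0.6131 × ln(3.097) = 0.6131 × 1.131 = 0.6932 d.
L(t_c) = L₀ e^(−k_1 t_c) = 12.7 × 0.8592 = 10.91 mg/L, and at the critical point k_r D_c = k_1 L, so D_c = (0.219/1.85) × 10.91 = 1.292 mg/L.

t_c ≈ 0.693 d; D_c ≈ 1.29 mg/L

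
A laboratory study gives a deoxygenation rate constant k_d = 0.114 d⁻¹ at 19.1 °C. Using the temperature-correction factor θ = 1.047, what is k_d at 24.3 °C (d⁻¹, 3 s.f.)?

k_d(T₂) = k_d(T₁) · θ^(T₂−T₁) = 0.114 × 1.047^(24.3−19.1)
= 0.114 × 1.047^5.20 = 0.114 × 1.270 = 0.1448 d⁻¹.

k_d ≈ 0.145 d⁻¹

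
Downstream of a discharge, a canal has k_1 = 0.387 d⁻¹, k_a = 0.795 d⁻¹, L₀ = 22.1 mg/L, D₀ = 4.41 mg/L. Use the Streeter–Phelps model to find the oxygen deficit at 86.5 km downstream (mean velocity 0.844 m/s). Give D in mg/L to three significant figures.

Travel time t = x/v = 86.5 km / (0.844 m/s) = 86500 m / 0.844 m/s = 102500 s = 1.186 d.
k_1 L₀/(k_a−k_1) = 0.387×22.1/(0.795−0.387) = 8.553/0.4080 = 20.96 mg/L.
e^(−k_1 t) = e^(−0.387×1.186) = 0.6319; e^(−k_a t) = e^(−0.795×1.186) = 0.3894.
D = 20.96 × (0.6319 − 0.3894) + 4.41 × 0.3894 = 5.082 + 1.717 = 6.799 mg/L.

D ≈ 6.80 mg/L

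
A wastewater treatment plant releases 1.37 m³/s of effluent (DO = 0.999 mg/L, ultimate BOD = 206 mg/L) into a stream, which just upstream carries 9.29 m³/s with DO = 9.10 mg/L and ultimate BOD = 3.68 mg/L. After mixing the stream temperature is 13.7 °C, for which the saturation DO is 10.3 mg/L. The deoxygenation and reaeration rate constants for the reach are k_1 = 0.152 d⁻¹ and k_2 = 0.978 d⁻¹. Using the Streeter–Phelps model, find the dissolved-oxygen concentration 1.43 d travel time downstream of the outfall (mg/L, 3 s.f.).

DO ≈ 6.70 mg/L

Mixed DO = (9.29×9.10 + 1.37×0.999)/(9.29+1.37) = 85.91/10.66 = 8.059 mg/L.
Mixed L₀ = (9.29×3.68 + 1.37×206)/(10.66) = 316.4/10.66 = 29.68 mg/L.
Initial deficit D₀ = C_s − DO₀ = 10.3 − 8.059 = 2.241 mg/L.
D(1.43) = [0.152×29.68/(0.978−0.152)](e^(−0.152×1.43) − e^(−0.978×1.43)) + 2.241 e^(−0.978×1.43)
= 5.462 × (0.8046 − 0.2470) + 2.241 × 0.2470 = 3.600 mg/L.
DO = 10.3 − 3.600 = 6.700 mg/L.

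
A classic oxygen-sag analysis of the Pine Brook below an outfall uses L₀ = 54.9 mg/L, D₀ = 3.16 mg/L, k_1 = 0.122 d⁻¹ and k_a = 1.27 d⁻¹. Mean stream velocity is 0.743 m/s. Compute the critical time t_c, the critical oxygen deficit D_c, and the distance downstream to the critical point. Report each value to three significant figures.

At the critical point dD/dt = 0, so k_1 L₀ e^(−k_1 t) = k_a D. Substituting D(t) from the Streeter–Phelps equation and solving for t gives
t_c = ln[(k_a/k_1)(1 − D₀(k_a−k_1)/(k_1 L₀))] / (k_a−k_1).
Here k_a−k_1 = 1.148 d⁻¹ and 1 − D₀(k_a−k_1)/(k_1 L₀) = 1 − 3.16×1.148/(0.122×54.9) = 0.4584, so
t_c = ln(10.41 × 0.4584) / 1.148 = 1.563 / 1.148 = 1.361 d.
L(t_c) = L₀ e^(−k_1 t_c) = 54.9 × 0.8470 = 46.50 mg/L, and at the critical point k_a D_c = k_1 L, so D_c = (0.122/1.27) × 46.50 = 4.467 mg/L.
x_c = v t_c = 0.743 m/s × 1.361 d × 86400 s/d = 87380 m ≈ 87.4 km.

t_c ≈ 1.36 d; D_c ≈ 4.47 mg/L; x_c ≈ 87.4 km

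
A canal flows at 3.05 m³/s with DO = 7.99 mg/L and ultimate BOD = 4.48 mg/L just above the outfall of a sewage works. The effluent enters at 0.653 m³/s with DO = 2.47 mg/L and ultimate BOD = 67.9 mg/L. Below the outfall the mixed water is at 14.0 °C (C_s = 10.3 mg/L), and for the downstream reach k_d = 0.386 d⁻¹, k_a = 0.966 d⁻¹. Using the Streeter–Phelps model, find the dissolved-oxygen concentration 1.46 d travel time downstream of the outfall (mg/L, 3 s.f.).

Mixed DO = (3.05×7.99 + 0.653×2.47)/(3.05+0.653) = 25.98/3.703 = 7.017 mg/L.
Mixed L₀ = (3.05×4.48 + 0.653×67.9)/(3.703) = 58.00/3.703 = 15.66 mg/L.
Initial deficit D₀ = C_s − DO₀ = 10.3 − 7.017 = 3.283 mg/L.
D(1.46) = [0.386×15.66/(0.966−0.386)](e^(−0.386×1.46) − e^(−0.966×1.46)) + 3.283 e^(−0.966×1.46)
= 10.42 × (0.5692 − 0.2441) + 3.283 × 0.2441 = 4.191 mg/L.
DO = 10.3 − 4.191 = 6.109 mg/L.

DO ≈ 6.11 mg/L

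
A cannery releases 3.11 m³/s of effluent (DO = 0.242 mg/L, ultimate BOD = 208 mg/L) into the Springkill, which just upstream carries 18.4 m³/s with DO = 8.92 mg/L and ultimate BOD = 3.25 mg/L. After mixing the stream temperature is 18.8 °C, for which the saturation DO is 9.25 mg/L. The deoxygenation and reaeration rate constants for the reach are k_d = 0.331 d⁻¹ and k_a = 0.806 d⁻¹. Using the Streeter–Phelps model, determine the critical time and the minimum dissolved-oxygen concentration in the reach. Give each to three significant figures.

Mixed DO = (18.4×8.92 + 3.11×0.242)/(18.4+3.11) = 164.9/21.51 = 7.665 mg/L.
Mixed L₀ = (18.4×3.25 + 3.11×208)/(21.51) = 706.7/21.51 = 32.85 mg/L.
Initial deficit D₀ = C_s − DO₀ = 9.25 − 7.665 = 1.585 mg/L.
t_c = (1/0.4750) ln[(0.806/0.331)(1 − 1.585×0.4750/(0.331×32.85))] = 2.105 × ln(2.266) = 1.723 d.
D_c = (0.331/0.806) × 32.85 × e^(−0.331×1.723) = 0.4107 × 32.85 × 0.5654 = 7.629 mg/L.
Minimum DO = 9.25 − 7.629 = 1.621 mg/L.

t_c ≈ 1.72 d; minimum DO ≈ 1.62 mg/L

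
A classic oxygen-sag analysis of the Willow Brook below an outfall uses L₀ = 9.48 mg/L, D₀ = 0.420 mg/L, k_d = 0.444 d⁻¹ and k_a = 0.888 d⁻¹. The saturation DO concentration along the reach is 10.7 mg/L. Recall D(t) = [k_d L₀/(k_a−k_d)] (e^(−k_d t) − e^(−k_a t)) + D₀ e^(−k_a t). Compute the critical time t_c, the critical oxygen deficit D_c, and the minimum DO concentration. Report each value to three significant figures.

t_c ≈ 1.46 d; D_c ≈ 2.48 mg/L; min DO ≈ 8.22 mg/L

At the critical point dD/dt = 0, so k_d L₀ e^(−k_d t) = k_a D. Substituting D(t) from the Streeter–Phelps equation and solving for t gives
t_c = ln[(k_a/k_d)(1 − D₀(k_a−k_d)/(k_d L₀))] / (k_a−k_d).
Here k_a−k_d = 0.4440 d⁻¹ and 1 − D₀(k_a−k_d)/(k_d L₀) = 1 − 0.420×0.4440/(0.444×9.48) = 0.9557, so
t_c = ln(2.000 × 0.9557) / 0.4440 = 0.6478 / 0.4440 = 1.459 d.
D_c = (k_d/k_a) L₀ e^(−k_d t_c) = (0.444/0.888) × 9.48 × e^(−0.444×1.459) = 0.5000 × 9.48 × 0.5232 = 2.480 mg/L.
Minimum DO = C_s − D_c = 10.7 − 2.480 = 8.220 mg/L.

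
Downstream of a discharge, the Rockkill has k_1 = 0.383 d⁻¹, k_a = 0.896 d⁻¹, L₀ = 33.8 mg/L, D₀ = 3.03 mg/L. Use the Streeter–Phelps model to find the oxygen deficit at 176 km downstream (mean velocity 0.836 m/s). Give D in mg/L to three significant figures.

D ≈ 7.42 mg/L

Travel time t = x/v = 176 km / (0.836 m/s) = 176000 m / 0.836 m/s = 210500 s = 2.437 d.
k_1 L₀/(k_a−k_1) = 0.383×33.8/(0.896−0.383) = 12.95/0.5130 = 25.23 mg/L.
e^(−k_1 t) = e^(−0.383×2.437) = 0.3933; e^(−k_a t) = e^(−0.896×2.437) = 0.1127.
D = 25.23 × (0.3933 − 0.1127) + 3.03 × 0.1127 = 7.081 + 0.3414 = 7.422 mg/L.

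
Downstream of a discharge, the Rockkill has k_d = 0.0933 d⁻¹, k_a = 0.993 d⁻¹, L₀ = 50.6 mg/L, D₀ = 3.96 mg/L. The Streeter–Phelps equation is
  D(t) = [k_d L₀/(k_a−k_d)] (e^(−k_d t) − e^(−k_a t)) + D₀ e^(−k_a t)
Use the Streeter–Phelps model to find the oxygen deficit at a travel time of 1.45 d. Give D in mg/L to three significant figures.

k_d L₀/(k_a−k_d) = 0.0933×50.6/(0.993−0.0933) = 4.721/0.8997 = 5.247 mg/L.
e^(−k_d t) = e^(−0.0933×1.450) = 0.8735; e^(−k_a t) = e^(−0.993×1.450) = 0.2370.
D = 5.247 × (0.8735 − 0.2370) + 3.96 × 0.2370 = 3.340 + 0.9384 = 4.278 mg/L.

D ≈ 4.28 mg/L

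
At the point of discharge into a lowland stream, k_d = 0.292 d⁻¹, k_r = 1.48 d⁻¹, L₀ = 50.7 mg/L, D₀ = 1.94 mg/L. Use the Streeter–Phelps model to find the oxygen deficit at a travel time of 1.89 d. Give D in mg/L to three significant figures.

D ≈ 6.53 mg/L

k_d L₀/(k_r−k_d) = 0.292×50.7/(1.48−0.292) = 14.80/1.188 = 12.46 mg/L.
e^(−k_d t) = e^(−0.292×1.890) = 0.5759; e^(−k_r t) = e^(−1.48×1.890) = 0.06098.
D = 12.46 × (0.5759 − 0.06098) + 1.94 × 0.06098 = 6.416 + 0.1183 = 6.535 mg/L.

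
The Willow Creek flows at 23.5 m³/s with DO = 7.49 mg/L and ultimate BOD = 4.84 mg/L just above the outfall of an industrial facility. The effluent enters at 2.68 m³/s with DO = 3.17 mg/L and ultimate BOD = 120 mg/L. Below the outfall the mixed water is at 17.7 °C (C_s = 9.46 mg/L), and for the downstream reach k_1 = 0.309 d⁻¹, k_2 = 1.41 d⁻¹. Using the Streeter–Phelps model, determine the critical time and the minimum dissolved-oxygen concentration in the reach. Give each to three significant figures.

Mixed DO = (23.5×7.49 + 2.68×3.17)/(23.5+2.68) = 184.5/26.18 = 7.048 mg/L.
Mixed L₀ = (23.5×4.84 + 2.68×120)/(26.18) = 435.3/26.18 = 16.63 mg/L.
Initial deficit D₀ = C_s − DO₀ = 9.46 − 7.048 = 2.412 mg/L.
t_c = (1/1.101) ln[(1.41/0.309)(1 − 2.412×1.101/(0.309×16.63))] = 0.9083 × ln(2.205) = 0.7180 d.
D_c = (0.309/1.41) × 16.63 × e^(−0.309×0.7180) = 0.2191 × 16.63 × 0.8010 = 2.919 mg/L.
Minimum DO = 9.46 − 2.919 = 6.541 mg/L.

t_c ≈ 0.718 d; minimum DO ≈ 6.54 mg/L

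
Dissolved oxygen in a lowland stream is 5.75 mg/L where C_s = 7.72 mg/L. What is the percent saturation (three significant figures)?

% saturation = C/C_s × 100 = 5.75/7.72 × 100 = 74.5 %.

74.5 % saturation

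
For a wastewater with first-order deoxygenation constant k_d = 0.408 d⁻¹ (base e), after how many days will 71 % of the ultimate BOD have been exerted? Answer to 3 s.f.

t ≈ 3.03 d

y/L₀ = 1 − e^(−k_d t) = 0.71 ⇒ e^(−k_d t) = 0.290
t = −ln(0.290) / 0.408 = 1.238 / 0.408 = 3.034 d.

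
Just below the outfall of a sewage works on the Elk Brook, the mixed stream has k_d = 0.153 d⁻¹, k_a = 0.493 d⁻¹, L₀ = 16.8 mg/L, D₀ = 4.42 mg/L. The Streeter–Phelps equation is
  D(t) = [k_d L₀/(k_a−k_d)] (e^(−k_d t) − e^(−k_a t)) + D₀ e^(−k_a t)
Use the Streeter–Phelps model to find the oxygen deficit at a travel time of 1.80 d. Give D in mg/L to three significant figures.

k_d L₀/(k_a−k_d) = 0.153×16.8/(0.493−0.153) = 2.570/0.3400 = 7.560 mg/L.
e^(−k_d t) = e^(−0.153×1.800) = 0.7593; e^(−k_a t) = e^(−0.493×1.800) = 0.4117.
D = 7.560 × (0.7593 − 0.4117) + 4.42 × 0.4117 = 2.627 + 1.820 = 4.447 mg/L.

D ≈ 4.45 mg/L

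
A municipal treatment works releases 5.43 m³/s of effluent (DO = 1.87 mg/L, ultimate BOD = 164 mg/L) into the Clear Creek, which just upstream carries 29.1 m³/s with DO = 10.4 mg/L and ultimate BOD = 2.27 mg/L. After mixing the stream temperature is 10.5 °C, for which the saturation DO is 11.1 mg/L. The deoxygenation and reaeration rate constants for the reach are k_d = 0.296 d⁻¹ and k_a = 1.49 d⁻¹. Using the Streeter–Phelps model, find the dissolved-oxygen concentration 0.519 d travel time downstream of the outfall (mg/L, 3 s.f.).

DO ≈ 7.44 mg/L

Mixed DO = (29.1×10.4 + 5.43×1.87)/(29.1+5.43) = 312.8/34.53 = 9.059 mg/L.
Mixed L₀ = (29.1×2.27 + 5.43×164)/(34.53) = 956.6/34.53 = 27.70 mg/L.
Initial deficit D₀ = C_s − DO₀ = 11.1 − 9.059 = 2.041 mg/L.
D(0.519) = [0.296×27.70/(1.49−0.296)](e^(−0.296×0.519) − e^(−1.49×0.519)) + 2.041 e^(−1.49×0.519)
= 6.868 × (0.8576 − 0.4615) + 2.041 × 0.4615 = 3.662 mg/L.
DO = 11.1 − 3.662 = 7.438 mg/L.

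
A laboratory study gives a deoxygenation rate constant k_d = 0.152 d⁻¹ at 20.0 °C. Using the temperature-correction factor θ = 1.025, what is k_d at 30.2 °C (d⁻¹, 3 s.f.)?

k_d ≈ 0.196 d⁻¹

k_d(T₂) = k_d(T₁) · θ^(T₂−T₁) = 0.152 × 1.025^(30.2−20.0)
= 0.152 × 1.025^10.2 = 0.152 × 1.286 = 0.1955 d⁻¹.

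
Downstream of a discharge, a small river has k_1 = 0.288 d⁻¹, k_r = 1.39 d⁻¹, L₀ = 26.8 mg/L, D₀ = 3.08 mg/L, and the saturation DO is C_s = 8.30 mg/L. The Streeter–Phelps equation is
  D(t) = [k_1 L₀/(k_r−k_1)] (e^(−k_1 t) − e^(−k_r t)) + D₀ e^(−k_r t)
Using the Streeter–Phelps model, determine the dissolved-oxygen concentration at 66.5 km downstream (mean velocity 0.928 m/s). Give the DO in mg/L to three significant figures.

Travel time t = x/v = 66.5 km / (0.928 m/s) = 66500 m / 0.928 m/s = 71660 s = 0.8294 d.
k_1 L₀/(k_r−k_1) = 0.288×26.8/(1.39−0.288) = 7.718/1.102 = 7.004 mg/L.
e^(−k_1 t) = e^(−0.288×0.8294) = 0.7875; e^(−k_r t) = e^(−1.39×0.8294) = 0.3157.
D = 7.004 × (0.7875 − 0.3157) + 3.08 × 0.3157 = 3.304 + 0.9725 = 4.277 mg/L.
DO = C_s − D = 8.30 − 4.277 = 4.023 mg/L.

DO ≈ 4.02 mg/L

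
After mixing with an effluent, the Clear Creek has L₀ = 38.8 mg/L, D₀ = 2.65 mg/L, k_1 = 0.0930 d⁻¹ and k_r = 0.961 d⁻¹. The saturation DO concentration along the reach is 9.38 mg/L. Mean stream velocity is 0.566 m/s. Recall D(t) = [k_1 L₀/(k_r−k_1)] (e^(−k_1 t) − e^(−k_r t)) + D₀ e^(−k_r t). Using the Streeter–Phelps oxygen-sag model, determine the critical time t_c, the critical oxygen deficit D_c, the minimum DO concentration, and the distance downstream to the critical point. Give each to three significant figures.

With k_r/k_1 = 10.33 and 1 − D₀(k_r−k_1)/(k_1 L₀) = 0.3625,
t_c = ln(10.33 × 0.3625) / (0.961 − 0.0930) = ln(3.746) / 0.8680 = 1.321/0.8680 = 1.522 d.
L(t_c) = L₀ e^(−k_1 t_c) = 38.8 × 0.8680 = 33.68 mg/L, and at the critical point k_r D_c = k_1 L, so D_c = (0.0930/0.961) × 33.68 = 3.259 mg/L.
Minimum DO = C_s − D_c = 9.38 − 3.259 = 6.121 mg/L.
x_c = v t_c = 0.566 m/s × 1.522 d × 86400 s/d = 74410 m ≈ 74.4 km.

t_c ≈ 1.52 d; D_c ≈ 3.26 mg/L; min DO ≈ 6.12 mg/L; x_c ≈ 74.4 km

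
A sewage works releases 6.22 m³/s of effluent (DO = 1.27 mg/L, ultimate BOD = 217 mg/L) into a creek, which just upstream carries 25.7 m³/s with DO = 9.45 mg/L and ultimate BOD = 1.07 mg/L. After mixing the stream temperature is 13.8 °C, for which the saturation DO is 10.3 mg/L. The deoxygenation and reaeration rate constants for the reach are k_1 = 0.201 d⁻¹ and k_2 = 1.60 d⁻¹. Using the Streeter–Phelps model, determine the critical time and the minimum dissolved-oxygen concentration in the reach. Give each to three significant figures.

t_c ≈ 1.12 d; minimum DO ≈ 5.98 mg/L

Mixed DO = (25.7×9.45 + 6.22×1.27)/(25.7+6.22) = 250.8/31.92 = 7.856 mg/L.
Mixed L₀ = (25.7×1.07 + 6.22×217)/(31.92) = 1377/31.92 = 43.15 mg/L.
Initial deficit D₀ = C_s − DO₀ = 10.3 − 7.856 = 2.444 mg/L.
t_c = (1/1.399) ln[(1.60/0.201)(1 − 2.444×1.399/(0.201×43.15))] = 0.7148 × ln(4.822) = 1.124 d.
D_c = (0.201/1.60) × 43.15 × e^(−0.201×1.124) = 0.1256 × 43.15 × 0.7977 = 4.324 mg/L.
Minimum DO = 10.3 − 4.324 = 5.976 mg/L.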